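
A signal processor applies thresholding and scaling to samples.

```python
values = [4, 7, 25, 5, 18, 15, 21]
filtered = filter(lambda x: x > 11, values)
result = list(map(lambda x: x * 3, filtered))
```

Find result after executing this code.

Step 1: Filter values for elements > 11:
  4: removed
  7: removed
  25: kept
  5: removed
  18: kept
  15: kept
  21: kept
Step 2: Map x * 3 on filtered [25, 18, 15, 21]:
  25 -> 75
  18 -> 54
  15 -> 45
  21 -> 63
Therefore result = [75, 54, 45, 63].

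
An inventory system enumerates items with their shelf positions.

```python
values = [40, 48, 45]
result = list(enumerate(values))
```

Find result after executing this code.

Step 1: enumerate pairs each element with its index:
  (0, 40)
  (1, 48)
  (2, 45)
Therefore result = [(0, 40), (1, 48), (2, 45)].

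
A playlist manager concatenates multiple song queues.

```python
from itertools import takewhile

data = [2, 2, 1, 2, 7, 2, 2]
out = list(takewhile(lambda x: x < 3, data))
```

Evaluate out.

Step 1: takewhile stops at first element >= 3:
  2 < 3: take
  2 < 3: take
  1 < 3: take
  2 < 3: take
  7 >= 3: stop
Therefore out = [2, 2, 1, 2].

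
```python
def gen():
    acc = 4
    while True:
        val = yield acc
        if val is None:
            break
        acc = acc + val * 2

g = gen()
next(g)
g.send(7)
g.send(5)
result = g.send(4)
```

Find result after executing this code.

Step 1: next() -> yield acc=4.
Step 2: send(7) -> val=7, acc = 4 + 7*2 = 18, yield 18.
Step 3: send(5) -> val=5, acc = 18 + 5*2 = 28, yield 28.
Step 4: send(4) -> val=4, acc = 28 + 4*2 = 36, yield 36.
Therefore result = 36.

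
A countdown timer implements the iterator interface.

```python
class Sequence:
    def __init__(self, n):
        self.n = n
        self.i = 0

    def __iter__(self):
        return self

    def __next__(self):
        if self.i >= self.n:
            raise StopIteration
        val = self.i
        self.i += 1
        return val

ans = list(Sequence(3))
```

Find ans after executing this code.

Step 1: Sequence(3) creates an iterator counting 0 to 2.
Step 2: list() consumes all values: [0, 1, 2].
Therefore ans = [0, 1, 2].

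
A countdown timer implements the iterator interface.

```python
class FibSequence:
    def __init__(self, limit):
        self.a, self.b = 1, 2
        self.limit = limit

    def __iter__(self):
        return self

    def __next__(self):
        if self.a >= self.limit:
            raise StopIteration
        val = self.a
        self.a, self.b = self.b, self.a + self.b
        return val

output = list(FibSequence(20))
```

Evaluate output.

Step 1: Fibonacci-like sequence (a=1, b=2) until >= 20:
  Yield 1, then a,b = 2,3
  Yield 2, then a,b = 3,5
  Yield 3, then a,b = 5,8
  Yield 5, then a,b = 8,13
  Yield 8, then a,b = 13,21
  Yield 13, then a,b = 21,34
Step 2: 21 >= 20, stop.
Therefore output = [1, 2, 3, 5, 8, 13].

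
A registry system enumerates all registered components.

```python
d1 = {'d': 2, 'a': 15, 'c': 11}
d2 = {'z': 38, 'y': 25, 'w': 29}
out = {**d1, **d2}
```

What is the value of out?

Step 1: Merge d1 and d2 (d2 values override on key conflicts).
Step 2: d1 has keys ['d', 'a', 'c'], d2 has keys ['z', 'y', 'w'].
Therefore out = {'d': 2, 'a': 15, 'c': 11, 'z': 38, 'y': 25, 'w': 29}.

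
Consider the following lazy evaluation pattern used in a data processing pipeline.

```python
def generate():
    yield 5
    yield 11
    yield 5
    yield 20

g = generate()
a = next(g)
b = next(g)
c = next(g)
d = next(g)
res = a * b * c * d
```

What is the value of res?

Step 1: Create generator and consume all values:
  a = next(g) = 5
  b = next(g) = 11
  c = next(g) = 5
  d = next(g) = 20
Step 2: res = 5 * 11 * 5 * 20 = 5500.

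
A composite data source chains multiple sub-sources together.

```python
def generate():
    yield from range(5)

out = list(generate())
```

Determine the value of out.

Step 1: yield from delegates to the iterable, yielding each element.
Step 2: Collected values: [0, 1, 2, 3, 4].
Therefore out = [0, 1, 2, 3, 4].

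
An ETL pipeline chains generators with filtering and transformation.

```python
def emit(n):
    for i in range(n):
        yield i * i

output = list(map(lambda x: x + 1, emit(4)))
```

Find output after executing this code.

Step 1: emit(4) yields squares: [0, 1, 4, 9].
Step 2: map adds 1 to each: [1, 2, 5, 10].
Therefore output = [1, 2, 5, 10].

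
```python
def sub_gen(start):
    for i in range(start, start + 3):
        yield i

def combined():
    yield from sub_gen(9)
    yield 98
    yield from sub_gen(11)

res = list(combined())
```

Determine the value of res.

Step 1: combined() delegates to sub_gen(9):
  yield 9
  yield 10
  yield 11
Step 2: yield 98
Step 3: Delegates to sub_gen(11):
  yield 11
  yield 12
  yield 13
Therefore res = [9, 10, 11, 98, 11, 12, 13].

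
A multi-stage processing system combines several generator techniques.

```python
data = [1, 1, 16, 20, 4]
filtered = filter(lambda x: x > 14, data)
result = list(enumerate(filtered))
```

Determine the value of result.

Step 1: Filter [1, 1, 16, 20, 4] for > 14: [16, 20].
Step 2: enumerate re-indexes from 0: [(0, 16), (1, 20)].
Therefore result = [(0, 16), (1, 20)].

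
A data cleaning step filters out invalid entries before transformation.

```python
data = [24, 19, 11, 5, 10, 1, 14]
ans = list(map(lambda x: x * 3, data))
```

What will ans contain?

Step 1: Apply lambda x: x * 3 to each element:
  24 -> 72
  19 -> 57
  11 -> 33
  5 -> 15
  10 -> 30
  1 -> 3
  14 -> 42
Therefore ans = [72, 57, 33, 15, 30, 3, 42].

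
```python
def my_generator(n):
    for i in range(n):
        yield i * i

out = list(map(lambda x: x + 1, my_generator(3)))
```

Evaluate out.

Step 1: my_generator(3) yields squares: [0, 1, 4].
Step 2: map adds 1 to each: [1, 2, 5].
Therefore out = [1, 2, 5].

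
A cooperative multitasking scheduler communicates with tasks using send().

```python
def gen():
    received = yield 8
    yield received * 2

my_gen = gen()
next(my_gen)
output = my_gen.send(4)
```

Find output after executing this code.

Step 1: next(my_gen) advances to first yield, producing 8.
Step 2: send(4) resumes, received = 4.
Step 3: yield received * 2 = 4 * 2 = 8.
Therefore output = 8.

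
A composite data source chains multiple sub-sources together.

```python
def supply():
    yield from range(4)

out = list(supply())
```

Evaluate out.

Step 1: yield from delegates to the iterable, yielding each element.
Step 2: Collected values: [0, 1, 2, 3].
Therefore out = [0, 1, 2, 3].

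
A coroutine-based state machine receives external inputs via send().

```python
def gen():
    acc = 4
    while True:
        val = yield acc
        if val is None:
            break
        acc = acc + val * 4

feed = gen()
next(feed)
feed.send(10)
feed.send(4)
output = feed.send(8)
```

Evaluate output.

Step 1: next() -> yield acc=4.
Step 2: send(10) -> val=10, acc = 4 + 10*4 = 44, yield 44.
Step 3: send(4) -> val=4, acc = 44 + 4*4 = 60, yield 60.
Step 4: send(8) -> val=8, acc = 60 + 8*4 = 92, yield 92.
Therefore output = 92.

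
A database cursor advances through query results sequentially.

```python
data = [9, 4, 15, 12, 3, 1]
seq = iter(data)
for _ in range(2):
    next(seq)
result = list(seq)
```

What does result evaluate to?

Step 1: Create iterator over [9, 4, 15, 12, 3, 1].
Step 2: Advance 2 positions (consuming [9, 4]).
Step 3: list() collects remaining elements: [15, 12, 3, 1].
Therefore result = [15, 12, 3, 1].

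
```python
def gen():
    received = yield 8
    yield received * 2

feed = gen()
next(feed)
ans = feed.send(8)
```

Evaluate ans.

Step 1: next(feed) advances to first yield, producing 8.
Step 2: send(8) resumes, received = 8.
Step 3: yield received * 2 = 8 * 2 = 16.
Therefore ans = 16.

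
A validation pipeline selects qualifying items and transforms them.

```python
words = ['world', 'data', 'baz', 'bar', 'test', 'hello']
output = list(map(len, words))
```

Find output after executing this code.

Step 1: Map len() to each word:
  'world' -> 5
  'data' -> 4
  'baz' -> 3
  'bar' -> 3
  'test' -> 4
  'hello' -> 5
Therefore output = [5, 4, 3, 3, 4, 5].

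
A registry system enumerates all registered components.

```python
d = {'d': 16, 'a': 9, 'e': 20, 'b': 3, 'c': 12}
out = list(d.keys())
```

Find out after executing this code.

Step 1: d.keys() returns the dictionary keys in insertion order.
Therefore out = ['d', 'a', 'e', 'b', 'c'].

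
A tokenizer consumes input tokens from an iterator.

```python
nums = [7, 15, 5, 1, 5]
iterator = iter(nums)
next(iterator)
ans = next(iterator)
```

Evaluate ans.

Step 1: Create iterator over [7, 15, 5, 1, 5].
Step 2: next() consumes 7.
Step 3: next() returns 15.
Therefore ans = 15.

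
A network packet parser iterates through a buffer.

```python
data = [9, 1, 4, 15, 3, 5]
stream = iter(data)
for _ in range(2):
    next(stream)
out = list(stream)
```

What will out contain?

Step 1: Create iterator over [9, 1, 4, 15, 3, 5].
Step 2: Advance 2 positions (consuming [9, 1]).
Step 3: list() collects remaining elements: [4, 15, 3, 5].
Therefore out = [4, 15, 3, 5].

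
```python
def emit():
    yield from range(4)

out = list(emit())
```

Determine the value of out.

Step 1: yield from delegates to the iterable, yielding each element.
Step 2: Collected values: [0, 1, 2, 3].
Therefore out = [0, 1, 2, 3].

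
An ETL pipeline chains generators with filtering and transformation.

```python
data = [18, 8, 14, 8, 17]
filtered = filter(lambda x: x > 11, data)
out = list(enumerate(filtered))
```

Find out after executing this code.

Step 1: Filter [18, 8, 14, 8, 17] for > 11: [18, 14, 17].
Step 2: enumerate re-indexes from 0: [(0, 18), (1, 14), (2, 17)].
Therefore out = [(0, 18), (1, 14), (2, 17)].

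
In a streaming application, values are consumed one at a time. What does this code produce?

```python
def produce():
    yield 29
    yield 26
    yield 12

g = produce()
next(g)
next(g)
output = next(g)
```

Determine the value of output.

Step 1: produce() creates a generator.
Step 2: next(g) yields 29 (consumed and discarded).
Step 3: next(g) yields 26 (consumed and discarded).
Step 4: next(g) yields 12, assigned to output.
Therefore output = 12.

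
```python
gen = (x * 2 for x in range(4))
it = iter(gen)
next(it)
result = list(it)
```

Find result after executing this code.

Step 1: Generator produces [0, 2, 4, 6].
Step 2: next(it) consumes first element (0).
Step 3: list(it) collects remaining: [2, 4, 6].
Therefore result = [2, 4, 6].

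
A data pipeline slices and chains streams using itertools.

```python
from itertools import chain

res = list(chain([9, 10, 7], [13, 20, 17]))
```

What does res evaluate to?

Step 1: chain() concatenates iterables: [9, 10, 7] + [13, 20, 17].
Therefore res = [9, 10, 7, 13, 20, 17].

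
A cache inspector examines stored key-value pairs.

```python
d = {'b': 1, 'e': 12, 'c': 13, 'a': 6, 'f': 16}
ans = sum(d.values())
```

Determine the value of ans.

Step 1: d.values() = [1, 12, 13, 6, 16].
Step 2: sum = 48.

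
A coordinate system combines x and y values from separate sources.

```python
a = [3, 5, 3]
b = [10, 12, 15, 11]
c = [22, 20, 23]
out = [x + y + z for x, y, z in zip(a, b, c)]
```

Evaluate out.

Step 1: zip three lists (truncates to shortest, len=3):
  3 + 10 + 22 = 35
  5 + 12 + 20 = 37
  3 + 15 + 23 = 41
Therefore out = [35, 37, 41].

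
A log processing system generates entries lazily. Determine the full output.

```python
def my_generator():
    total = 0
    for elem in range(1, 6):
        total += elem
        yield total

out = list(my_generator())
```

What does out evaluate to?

Step 1: Generator accumulates running sum:
  elem=1: total = 1, yield 1
  elem=2: total = 3, yield 3
  elem=3: total = 6, yield 6
  elem=4: total = 10, yield 10
  elem=5: total = 15, yield 15
Therefore out = [1, 3, 6, 10, 15].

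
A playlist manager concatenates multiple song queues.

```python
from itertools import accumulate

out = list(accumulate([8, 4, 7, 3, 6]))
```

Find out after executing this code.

Step 1: accumulate computes running sums:
  + 8 = 8
  + 4 = 12
  + 7 = 19
  + 3 = 22
  + 6 = 28
Therefore out = [8, 12, 19, 22, 28].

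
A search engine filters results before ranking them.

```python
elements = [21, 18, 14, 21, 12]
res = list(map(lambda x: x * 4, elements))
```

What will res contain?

Step 1: Apply lambda x: x * 4 to each element:
  21 -> 84
  18 -> 72
  14 -> 56
  21 -> 84
  12 -> 48
Therefore res = [84, 72, 56, 84, 48].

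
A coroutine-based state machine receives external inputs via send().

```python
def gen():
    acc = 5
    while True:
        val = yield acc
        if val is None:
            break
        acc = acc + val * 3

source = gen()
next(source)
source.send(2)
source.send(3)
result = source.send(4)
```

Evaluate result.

Step 1: next() -> yield acc=5.
Step 2: send(2) -> val=2, acc = 5 + 2*3 = 11, yield 11.
Step 3: send(3) -> val=3, acc = 11 + 3*3 = 20, yield 20.
Step 4: send(4) -> val=4, acc = 20 + 4*3 = 32, yield 32.
Therefore result = 32.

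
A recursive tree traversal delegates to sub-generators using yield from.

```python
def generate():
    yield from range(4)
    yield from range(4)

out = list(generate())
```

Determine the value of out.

Step 1: Trace yields in order:
  yield 0
  yield 1
  yield 2
  yield 3
  yield 0
  yield 1
  yield 2
  yield 3
Therefore out = [0, 1, 2, 3, 0, 1, 2, 3].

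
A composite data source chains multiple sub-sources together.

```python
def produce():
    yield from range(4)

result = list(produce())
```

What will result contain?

Step 1: yield from delegates to the iterable, yielding each element.
Step 2: Collected values: [0, 1, 2, 3].
Therefore result = [0, 1, 2, 3].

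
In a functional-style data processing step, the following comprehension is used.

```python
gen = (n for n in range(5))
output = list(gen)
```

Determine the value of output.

Step 1: Generator expression iterates range(5): [0, 1, 2, 3, 4].
Step 2: list() collects all values.
Therefore output = [0, 1, 2, 3, 4].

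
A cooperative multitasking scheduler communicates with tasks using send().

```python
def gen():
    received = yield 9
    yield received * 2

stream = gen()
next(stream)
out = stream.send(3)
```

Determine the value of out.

Step 1: next(stream) advances to first yield, producing 9.
Step 2: send(3) resumes, received = 3.
Step 3: yield received * 2 = 3 * 2 = 6.
Therefore out = 6.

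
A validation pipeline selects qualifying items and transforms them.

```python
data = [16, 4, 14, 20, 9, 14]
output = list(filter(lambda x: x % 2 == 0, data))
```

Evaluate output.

Step 1: Filter elements divisible by 2:
  16 % 2 = 0: kept
  4 % 2 = 0: kept
  14 % 2 = 0: kept
  20 % 2 = 0: kept
  9 % 2 = 1: removed
  14 % 2 = 0: kept
Therefore output = [16, 4, 14, 20, 14].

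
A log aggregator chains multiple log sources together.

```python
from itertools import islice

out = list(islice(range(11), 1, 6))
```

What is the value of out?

Step 1: islice(range(11), 1, 6) takes elements at indices [1, 6).
Step 2: Elements: [1, 2, 3, 4, 5].
Therefore out = [1, 2, 3, 4, 5].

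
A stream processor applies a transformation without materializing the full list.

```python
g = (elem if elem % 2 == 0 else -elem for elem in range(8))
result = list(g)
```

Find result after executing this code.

Step 1: For each elem in range(8), yield elem if even, else -elem:
  elem=0: even, yield 0
  elem=1: odd, yield -1
  elem=2: even, yield 2
  elem=3: odd, yield -3
  elem=4: even, yield 4
  elem=5: odd, yield -5
  elem=6: even, yield 6
  elem=7: odd, yield -7
Therefore result = [0, -1, 2, -3, 4, -5, 6, -7].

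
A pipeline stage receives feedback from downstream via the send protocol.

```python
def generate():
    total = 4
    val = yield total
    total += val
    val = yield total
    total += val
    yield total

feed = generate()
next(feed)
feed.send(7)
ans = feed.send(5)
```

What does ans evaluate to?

Step 1: next() -> yield total=4.
Step 2: send(7) -> val=7, total = 4+7 = 11, yield 11.
Step 3: send(5) -> val=5, total = 11+5 = 16, yield 16.
Therefore ans = 16.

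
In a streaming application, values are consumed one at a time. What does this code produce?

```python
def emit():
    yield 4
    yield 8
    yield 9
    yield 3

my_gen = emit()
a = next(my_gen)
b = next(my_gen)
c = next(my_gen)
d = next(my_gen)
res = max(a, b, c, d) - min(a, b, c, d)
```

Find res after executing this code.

Step 1: Create generator and consume all values:
  a = next(my_gen) = 4
  b = next(my_gen) = 8
  c = next(my_gen) = 9
  d = next(my_gen) = 3
Step 2: max = 9, min = 3, res = 9 - 3 = 6.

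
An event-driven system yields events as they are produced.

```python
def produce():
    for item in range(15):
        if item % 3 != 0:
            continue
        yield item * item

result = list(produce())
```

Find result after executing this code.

Step 1: Only yield item**2 when item is divisible by 3:
  item=0: 0 % 3 == 0, yield 0**2 = 0
  item=3: 3 % 3 == 0, yield 3**2 = 9
  item=6: 6 % 3 == 0, yield 6**2 = 36
  item=9: 9 % 3 == 0, yield 9**2 = 81
  item=12: 12 % 3 == 0, yield 12**2 = 144
Therefore result = [0, 9, 36, 81, 144].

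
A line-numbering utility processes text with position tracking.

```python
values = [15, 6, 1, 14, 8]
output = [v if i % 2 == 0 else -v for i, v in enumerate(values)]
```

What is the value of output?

Step 1: For each (i, v), keep v if i is even, negate if odd:
  i=0 (even): keep 15
  i=1 (odd): negate to -6
  i=2 (even): keep 1
  i=3 (odd): negate to -14
  i=4 (even): keep 8
Therefore output = [15, -6, 1, -14, 8].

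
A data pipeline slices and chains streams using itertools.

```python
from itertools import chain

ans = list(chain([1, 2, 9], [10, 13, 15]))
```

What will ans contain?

Step 1: chain() concatenates iterables: [1, 2, 9] + [10, 13, 15].
Therefore ans = [1, 2, 9, 10, 13, 15].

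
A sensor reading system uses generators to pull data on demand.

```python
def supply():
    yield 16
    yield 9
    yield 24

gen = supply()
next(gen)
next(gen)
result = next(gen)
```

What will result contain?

Step 1: supply() creates a generator.
Step 2: next(gen) yields 16 (consumed and discarded).
Step 3: next(gen) yields 9 (consumed and discarded).
Step 4: next(gen) yields 24, assigned to result.
Therefore result = 24.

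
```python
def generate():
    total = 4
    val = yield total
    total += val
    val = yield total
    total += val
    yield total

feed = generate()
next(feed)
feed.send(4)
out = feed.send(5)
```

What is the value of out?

Step 1: next() -> yield total=4.
Step 2: send(4) -> val=4, total = 4+4 = 8, yield 8.
Step 3: send(5) -> val=5, total = 8+5 = 13, yield 13.
Therefore out = 13.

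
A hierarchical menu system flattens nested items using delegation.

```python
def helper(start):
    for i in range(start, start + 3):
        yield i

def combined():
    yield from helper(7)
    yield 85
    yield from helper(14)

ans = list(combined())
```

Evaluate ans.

Step 1: combined() delegates to helper(7):
  yield 7
  yield 8
  yield 9
Step 2: yield 85
Step 3: Delegates to helper(14):
  yield 14
  yield 15
  yield 16
Therefore ans = [7, 8, 9, 85, 14, 15, 16].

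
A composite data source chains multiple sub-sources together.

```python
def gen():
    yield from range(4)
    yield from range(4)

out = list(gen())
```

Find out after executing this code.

Step 1: Trace yields in order:
  yield 0
  yield 1
  yield 2
  yield 3
  yield 0
  yield 1
  yield 2
  yield 3
Therefore out = [0, 1, 2, 3, 0, 1, 2, 3].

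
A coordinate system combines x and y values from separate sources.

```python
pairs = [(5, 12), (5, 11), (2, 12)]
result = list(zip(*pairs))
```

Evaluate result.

Step 1: zip(*pairs) transposes: unzips [(5, 12), (5, 11), (2, 12)] into separate sequences.
Step 2: First elements: (5, 5, 2), second elements: (12, 11, 12).
Therefore result = [(5, 5, 2), (12, 11, 12)].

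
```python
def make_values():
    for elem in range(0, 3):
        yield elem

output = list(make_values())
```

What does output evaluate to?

Step 1: The generator yields each value from range(0, 3).
Step 2: list() consumes all yields: [0, 1, 2].
Therefore output = [0, 1, 2].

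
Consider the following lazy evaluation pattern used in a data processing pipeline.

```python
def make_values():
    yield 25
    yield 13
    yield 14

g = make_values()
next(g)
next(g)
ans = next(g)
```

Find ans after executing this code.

Step 1: make_values() creates a generator.
Step 2: next(g) yields 25 (consumed and discarded).
Step 3: next(g) yields 13 (consumed and discarded).
Step 4: next(g) yields 14, assigned to ans.
Therefore ans = 14.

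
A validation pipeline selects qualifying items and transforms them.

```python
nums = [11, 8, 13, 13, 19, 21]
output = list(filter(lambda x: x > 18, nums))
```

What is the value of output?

Step 1: Filter elements > 18:
  11: removed
  8: removed
  13: removed
  13: removed
  19: kept
  21: kept
Therefore output = [19, 21].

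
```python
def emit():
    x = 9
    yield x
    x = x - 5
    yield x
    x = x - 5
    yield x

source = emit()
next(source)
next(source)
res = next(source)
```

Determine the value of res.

Step 1: Trace through generator execution:
  Yield 1: x starts at 9, yield 9
  Yield 2: x = 9 - 5 = 4, yield 4
  Yield 3: x = 4 - 5 = -1, yield -1
Step 2: First next() gets 9, second next() gets the second value, third next() yields -1.
Therefore res = -1.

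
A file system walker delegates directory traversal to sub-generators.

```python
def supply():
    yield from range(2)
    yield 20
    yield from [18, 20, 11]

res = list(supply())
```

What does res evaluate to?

Step 1: Trace yields in order:
  yield 0
  yield 1
  yield 20
  yield 18
  yield 20
  yield 11
Therefore res = [0, 1, 20, 18, 20, 11].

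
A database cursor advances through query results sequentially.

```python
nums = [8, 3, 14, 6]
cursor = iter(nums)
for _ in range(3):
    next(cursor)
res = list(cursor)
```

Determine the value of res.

Step 1: Create iterator over [8, 3, 14, 6].
Step 2: Advance 3 positions (consuming [8, 3, 14]).
Step 3: list() collects remaining elements: [6].
Therefore res = [6].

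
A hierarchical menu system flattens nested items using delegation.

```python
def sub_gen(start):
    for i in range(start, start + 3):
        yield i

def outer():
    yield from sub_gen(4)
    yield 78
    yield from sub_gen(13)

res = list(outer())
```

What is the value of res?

Step 1: outer() delegates to sub_gen(4):
  yield 4
  yield 5
  yield 6
Step 2: yield 78
Step 3: Delegates to sub_gen(13):
  yield 13
  yield 14
  yield 15
Therefore res = [4, 5, 6, 78, 13, 14, 15].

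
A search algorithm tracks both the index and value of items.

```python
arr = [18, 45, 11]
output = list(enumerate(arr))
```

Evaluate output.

Step 1: enumerate pairs each element with its index:
  (0, 18)
  (1, 45)
  (2, 11)
Therefore output = [(0, 18), (1, 45), (2, 11)].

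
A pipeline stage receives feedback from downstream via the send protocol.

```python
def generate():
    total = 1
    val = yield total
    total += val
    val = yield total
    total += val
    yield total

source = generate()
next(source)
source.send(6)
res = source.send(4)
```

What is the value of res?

Step 1: next() -> yield total=1.
Step 2: send(6) -> val=6, total = 1+6 = 7, yield 7.
Step 3: send(4) -> val=4, total = 7+4 = 11, yield 11.
Therefore res = 11.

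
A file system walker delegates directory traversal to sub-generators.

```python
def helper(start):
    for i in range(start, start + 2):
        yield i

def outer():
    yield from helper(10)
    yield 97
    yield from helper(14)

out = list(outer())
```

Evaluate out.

Step 1: outer() delegates to helper(10):
  yield 10
  yield 11
Step 2: yield 97
Step 3: Delegates to helper(14):
  yield 14
  yield 15
Therefore out = [10, 11, 97, 14, 15].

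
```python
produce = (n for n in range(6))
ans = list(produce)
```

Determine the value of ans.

Step 1: Generator expression iterates range(6): [0, 1, 2, 3, 4, 5].
Step 2: list() collects all values.
Therefore ans = [0, 1, 2, 3, 4, 5].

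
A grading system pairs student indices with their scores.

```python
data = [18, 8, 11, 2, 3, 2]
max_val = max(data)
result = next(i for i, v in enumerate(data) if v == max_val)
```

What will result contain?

Step 1: max([18, 8, 11, 2, 3, 2]) = 18.
Step 2: Find first index where value == 18:
  Index 0: 18 == 18, found!
Therefore result = 0.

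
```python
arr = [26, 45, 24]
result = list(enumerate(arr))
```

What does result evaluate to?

Step 1: enumerate pairs each element with its index:
  (0, 26)
  (1, 45)
  (2, 24)
Therefore result = [(0, 26), (1, 45), (2, 24)].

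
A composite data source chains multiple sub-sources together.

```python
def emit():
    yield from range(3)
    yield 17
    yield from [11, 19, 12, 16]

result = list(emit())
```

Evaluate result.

Step 1: Trace yields in order:
  yield 0
  yield 1
  yield 2
  yield 17
  yield 11
  yield 19
  yield 12
  yield 16
Therefore result = [0, 1, 2, 17, 11, 19, 12, 16].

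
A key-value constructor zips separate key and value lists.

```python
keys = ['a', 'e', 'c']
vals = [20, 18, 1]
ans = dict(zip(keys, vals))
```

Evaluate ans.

Step 1: zip pairs keys with values:
  'a' -> 20
  'e' -> 18
  'c' -> 1
Therefore ans = {'a': 20, 'e': 18, 'c': 1}.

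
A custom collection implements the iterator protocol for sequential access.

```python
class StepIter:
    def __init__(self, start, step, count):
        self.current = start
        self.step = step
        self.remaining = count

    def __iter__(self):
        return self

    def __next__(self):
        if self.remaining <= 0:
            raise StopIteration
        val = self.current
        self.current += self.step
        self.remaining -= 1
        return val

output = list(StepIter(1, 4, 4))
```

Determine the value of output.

Step 1: StepIter starts at 1, increments by 4, for 4 steps:
  Yield 1, then current += 4
  Yield 5, then current += 4
  Yield 9, then current += 4
  Yield 13, then current += 4
Therefore output = [1, 5, 9, 13].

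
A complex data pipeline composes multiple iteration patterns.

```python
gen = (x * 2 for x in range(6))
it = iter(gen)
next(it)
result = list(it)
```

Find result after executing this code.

Step 1: Generator produces [0, 2, 4, 6, 8, 10].
Step 2: next(it) consumes first element (0).
Step 3: list(it) collects remaining: [2, 4, 6, 8, 10].
Therefore result = [2, 4, 6, 8, 10].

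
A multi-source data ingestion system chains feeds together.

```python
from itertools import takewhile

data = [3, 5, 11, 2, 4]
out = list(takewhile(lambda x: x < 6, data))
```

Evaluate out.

Step 1: takewhile stops at first element >= 6:
  3 < 6: take
  5 < 6: take
  11 >= 6: stop
Therefore out = [3, 5].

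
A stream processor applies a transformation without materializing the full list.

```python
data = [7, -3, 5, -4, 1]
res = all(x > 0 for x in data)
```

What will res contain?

Step 1: Check x > 0 for each element in [7, -3, 5, -4, 1]:
  7 > 0: True
  -3 > 0: False
  5 > 0: True
  -4 > 0: False
  1 > 0: True
Step 2: all() returns False.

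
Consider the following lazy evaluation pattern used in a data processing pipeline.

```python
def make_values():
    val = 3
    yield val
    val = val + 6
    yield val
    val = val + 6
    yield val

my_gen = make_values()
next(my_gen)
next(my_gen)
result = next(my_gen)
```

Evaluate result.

Step 1: Trace through generator execution:
  Yield 1: val starts at 3, yield 3
  Yield 2: val = 3 + 6 = 9, yield 9
  Yield 3: val = 9 + 6 = 15, yield 15
Step 2: First next() gets 3, second next() gets the second value, third next() yields 15.
Therefore result = 15.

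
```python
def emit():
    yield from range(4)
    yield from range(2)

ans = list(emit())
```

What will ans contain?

Step 1: Trace yields in order:
  yield 0
  yield 1
  yield 2
  yield 3
  yield 0
  yield 1
Therefore ans = [0, 1, 2, 3, 0, 1].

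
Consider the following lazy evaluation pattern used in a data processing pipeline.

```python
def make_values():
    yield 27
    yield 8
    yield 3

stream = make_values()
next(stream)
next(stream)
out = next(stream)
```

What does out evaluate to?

Step 1: make_values() creates a generator.
Step 2: next(stream) yields 27 (consumed and discarded).
Step 3: next(stream) yields 8 (consumed and discarded).
Step 4: next(stream) yields 3, assigned to out.
Therefore out = 3.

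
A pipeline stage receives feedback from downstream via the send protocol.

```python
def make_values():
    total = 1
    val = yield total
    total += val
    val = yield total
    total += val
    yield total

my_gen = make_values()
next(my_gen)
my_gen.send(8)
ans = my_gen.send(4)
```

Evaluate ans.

Step 1: next() -> yield total=1.
Step 2: send(8) -> val=8, total = 1+8 = 9, yield 9.
Step 3: send(4) -> val=4, total = 9+4 = 13, yield 13.
Therefore ans = 13.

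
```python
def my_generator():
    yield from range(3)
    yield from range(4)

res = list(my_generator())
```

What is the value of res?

Step 1: Trace yields in order:
  yield 0
  yield 1
  yield 2
  yield 0
  yield 1
  yield 2
  yield 3
Therefore res = [0, 1, 2, 0, 1, 2, 3].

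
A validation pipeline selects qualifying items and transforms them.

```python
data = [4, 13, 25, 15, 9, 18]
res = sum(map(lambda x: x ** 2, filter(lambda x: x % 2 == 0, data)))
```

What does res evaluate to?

Step 1: Filter even numbers from [4, 13, 25, 15, 9, 18]: [4, 18]
Step 2: Square each: [16, 324]
Step 3: Sum = 340.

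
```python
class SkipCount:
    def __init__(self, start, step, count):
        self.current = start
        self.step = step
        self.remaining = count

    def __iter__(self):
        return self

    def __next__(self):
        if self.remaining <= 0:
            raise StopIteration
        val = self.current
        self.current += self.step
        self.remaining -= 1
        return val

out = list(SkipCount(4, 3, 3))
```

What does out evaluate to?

Step 1: SkipCount starts at 4, increments by 3, for 3 steps:
  Yield 4, then current += 3
  Yield 7, then current += 3
  Yield 10, then current += 3
Therefore out = [4, 7, 10].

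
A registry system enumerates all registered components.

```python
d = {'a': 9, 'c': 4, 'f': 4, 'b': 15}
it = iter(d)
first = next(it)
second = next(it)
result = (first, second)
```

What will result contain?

Step 1: iter(d) iterates over keys: ['a', 'c', 'f', 'b'].
Step 2: first = next(it) = 'a', second = next(it) = 'c'.
Therefore result = ('a', 'c').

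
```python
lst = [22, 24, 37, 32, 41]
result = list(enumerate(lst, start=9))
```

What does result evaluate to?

Step 1: enumerate with start=9:
  (9, 22)
  (10, 24)
  (11, 37)
  (12, 32)
  (13, 41)
Therefore result = [(9, 22), (10, 24), (11, 37), (12, 32), (13, 41)].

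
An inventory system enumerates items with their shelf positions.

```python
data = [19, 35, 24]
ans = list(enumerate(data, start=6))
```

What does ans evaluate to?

Step 1: enumerate with start=6:
  (6, 19)
  (7, 35)
  (8, 24)
Therefore ans = [(6, 19), (7, 35), (8, 24)].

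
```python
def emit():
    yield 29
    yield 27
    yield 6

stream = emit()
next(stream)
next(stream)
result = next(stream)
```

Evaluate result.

Step 1: emit() creates a generator.
Step 2: next(stream) yields 29 (consumed and discarded).
Step 3: next(stream) yields 27 (consumed and discarded).
Step 4: next(stream) yields 6, assigned to result.
Therefore result = 6.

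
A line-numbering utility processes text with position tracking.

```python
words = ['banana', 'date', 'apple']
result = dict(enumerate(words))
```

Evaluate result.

Step 1: enumerate pairs indices with words:
  0 -> 'banana'
  1 -> 'date'
  2 -> 'apple'
Therefore result = {0: 'banana', 1: 'date', 2: 'apple'}.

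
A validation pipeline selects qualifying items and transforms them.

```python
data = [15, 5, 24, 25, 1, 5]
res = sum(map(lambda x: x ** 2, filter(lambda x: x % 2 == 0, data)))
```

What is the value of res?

Step 1: Filter even numbers from [15, 5, 24, 25, 1, 5]: [24]
Step 2: Square each: [576]
Step 3: Sum = 576.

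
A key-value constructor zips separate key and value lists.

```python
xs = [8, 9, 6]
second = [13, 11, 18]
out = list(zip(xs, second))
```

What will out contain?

Step 1: zip pairs elements at same index:
  Index 0: (8, 13)
  Index 1: (9, 11)
  Index 2: (6, 18)
Therefore out = [(8, 13), (9, 11), (6, 18)].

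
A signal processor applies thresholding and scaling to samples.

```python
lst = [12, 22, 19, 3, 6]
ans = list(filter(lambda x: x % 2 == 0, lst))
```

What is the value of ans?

Step 1: Filter elements divisible by 2:
  12 % 2 = 0: kept
  22 % 2 = 0: kept
  19 % 2 = 1: removed
  3 % 2 = 1: removed
  6 % 2 = 0: kept
Therefore ans = [12, 22, 6].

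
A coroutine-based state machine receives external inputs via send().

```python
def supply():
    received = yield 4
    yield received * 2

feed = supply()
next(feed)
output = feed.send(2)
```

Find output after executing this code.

Step 1: next(feed) advances to first yield, producing 4.
Step 2: send(2) resumes, received = 2.
Step 3: yield received * 2 = 2 * 2 = 4.
Therefore output = 4.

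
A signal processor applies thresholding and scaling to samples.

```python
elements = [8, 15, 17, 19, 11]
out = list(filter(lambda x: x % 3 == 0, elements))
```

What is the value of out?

Step 1: Filter elements divisible by 3:
  8 % 3 = 2: removed
  15 % 3 = 0: kept
  17 % 3 = 2: removed
  19 % 3 = 1: removed
  11 % 3 = 2: removed
Therefore out = [15].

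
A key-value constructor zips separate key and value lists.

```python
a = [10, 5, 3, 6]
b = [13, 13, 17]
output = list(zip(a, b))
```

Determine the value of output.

Step 1: zip stops at shortest (len(a)=4, len(b)=3):
  Index 0: (10, 13)
  Index 1: (5, 13)
  Index 2: (3, 17)
Step 2: Last element of a (6) has no pair, dropped.
Therefore output = [(10, 13), (5, 13), (3, 17)].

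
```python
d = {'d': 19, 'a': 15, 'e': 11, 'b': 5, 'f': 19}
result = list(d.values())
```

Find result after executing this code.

Step 1: d.values() returns the dictionary values in insertion order.
Therefore result = [19, 15, 11, 5, 19].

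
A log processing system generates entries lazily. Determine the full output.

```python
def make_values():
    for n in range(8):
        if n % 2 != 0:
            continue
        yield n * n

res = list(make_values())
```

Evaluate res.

Step 1: Only yield n**2 when n is divisible by 2:
  n=0: 0 % 2 == 0, yield 0**2 = 0
  n=2: 2 % 2 == 0, yield 2**2 = 4
  n=4: 4 % 2 == 0, yield 4**2 = 16
  n=6: 6 % 2 == 0, yield 6**2 = 36
Therefore res = [0, 4, 16, 36].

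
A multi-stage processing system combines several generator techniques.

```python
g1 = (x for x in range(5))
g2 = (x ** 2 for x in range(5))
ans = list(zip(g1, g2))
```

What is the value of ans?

Step 1: g1 produces [0, 1, 2, 3, 4].
Step 2: g2 produces [0, 1, 4, 9, 16].
Step 3: zip pairs them: [(0, 0), (1, 1), (2, 4), (3, 9), (4, 16)].
Therefore ans = [(0, 0), (1, 1), (2, 4), (3, 9), (4, 16)].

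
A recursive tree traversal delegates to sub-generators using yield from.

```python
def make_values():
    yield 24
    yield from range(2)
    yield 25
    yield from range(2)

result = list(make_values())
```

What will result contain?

Step 1: Trace yields in order:
  yield 24
  yield 0
  yield 1
  yield 25
  yield 0
  yield 1
Therefore result = [24, 0, 1, 25, 0, 1].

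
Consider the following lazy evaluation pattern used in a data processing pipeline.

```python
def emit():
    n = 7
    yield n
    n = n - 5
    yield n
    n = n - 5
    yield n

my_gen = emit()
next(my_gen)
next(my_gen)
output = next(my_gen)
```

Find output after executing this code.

Step 1: Trace through generator execution:
  Yield 1: n starts at 7, yield 7
  Yield 2: n = 7 - 5 = 2, yield 2
  Yield 3: n = 2 - 5 = -3, yield -3
Step 2: First next() gets 7, second next() gets the second value, third next() yields -3.
Therefore output = -3.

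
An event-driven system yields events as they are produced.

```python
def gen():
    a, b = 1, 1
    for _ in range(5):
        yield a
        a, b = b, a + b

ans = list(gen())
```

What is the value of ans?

Step 1: Fibonacci-like sequence starting with a=1, b=1:
  Iteration 1: yield a=1, then a,b = 1,2
  Iteration 2: yield a=1, then a,b = 2,3
  Iteration 3: yield a=2, then a,b = 3,5
  Iteration 4: yield a=3, then a,b = 5,8
  Iteration 5: yield a=5, then a,b = 8,13
Therefore ans = [1, 1, 2, 3, 5].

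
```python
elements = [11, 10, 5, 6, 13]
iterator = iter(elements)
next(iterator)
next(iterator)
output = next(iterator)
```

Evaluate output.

Step 1: Create iterator over [11, 10, 5, 6, 13].
Step 2: next() consumes 11.
Step 3: next() consumes 10.
Step 4: next() returns 5.
Therefore output = 5.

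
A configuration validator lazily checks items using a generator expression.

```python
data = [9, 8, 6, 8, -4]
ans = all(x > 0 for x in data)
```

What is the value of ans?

Step 1: Check x > 0 for each element in [9, 8, 6, 8, -4]:
  9 > 0: True
  8 > 0: True
  6 > 0: True
  8 > 0: True
  -4 > 0: False
Step 2: all() returns False.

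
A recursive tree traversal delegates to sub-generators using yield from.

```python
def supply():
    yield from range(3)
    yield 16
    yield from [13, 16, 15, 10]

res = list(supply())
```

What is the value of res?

Step 1: Trace yields in order:
  yield 0
  yield 1
  yield 2
  yield 16
  yield 13
  yield 16
  yield 15
  yield 10
Therefore res = [0, 1, 2, 16, 13, 16, 15, 10].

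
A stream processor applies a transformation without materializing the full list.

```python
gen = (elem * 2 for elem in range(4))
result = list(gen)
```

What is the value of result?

Step 1: For each elem in range(4), compute elem*2:
  elem=0: 0*2 = 0
  elem=1: 1*2 = 2
  elem=2: 2*2 = 4
  elem=3: 3*2 = 6
Therefore result = [0, 2, 4, 6].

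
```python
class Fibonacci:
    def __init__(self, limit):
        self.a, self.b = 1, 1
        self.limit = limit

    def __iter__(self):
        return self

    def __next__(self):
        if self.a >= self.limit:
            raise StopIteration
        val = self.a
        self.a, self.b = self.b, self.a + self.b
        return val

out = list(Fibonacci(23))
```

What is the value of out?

Step 1: Fibonacci-like sequence (a=1, b=1) until >= 23:
  Yield 1, then a,b = 1,2
  Yield 1, then a,b = 2,3
  Yield 2, then a,b = 3,5
  Yield 3, then a,b = 5,8
  Yield 5, then a,b = 8,13
  Yield 8, then a,b = 13,21
  Yield 13, then a,b = 21,34
  Yield 21, then a,b = 34,55
Step 2: 34 >= 23, stop.
Therefore out = [1, 1, 2, 3, 5, 8, 13, 21].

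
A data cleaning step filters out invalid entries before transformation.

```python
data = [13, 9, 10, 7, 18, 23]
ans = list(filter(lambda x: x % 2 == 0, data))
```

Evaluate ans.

Step 1: Filter elements divisible by 2:
  13 % 2 = 1: removed
  9 % 2 = 1: removed
  10 % 2 = 0: kept
  7 % 2 = 1: removed
  18 % 2 = 0: kept
  23 % 2 = 1: removed
Therefore ans = [10, 18].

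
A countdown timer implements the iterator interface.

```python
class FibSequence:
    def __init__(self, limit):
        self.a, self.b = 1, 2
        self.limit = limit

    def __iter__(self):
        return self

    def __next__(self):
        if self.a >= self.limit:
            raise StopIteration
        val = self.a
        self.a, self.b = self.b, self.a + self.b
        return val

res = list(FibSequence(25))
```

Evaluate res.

Step 1: Fibonacci-like sequence (a=1, b=2) until >= 25:
  Yield 1, then a,b = 2,3
  Yield 2, then a,b = 3,5
  Yield 3, then a,b = 5,8
  Yield 5, then a,b = 8,13
  Yield 8, then a,b = 13,21
  Yield 13, then a,b = 21,34
  Yield 21, then a,b = 34,55
Step 2: 34 >= 25, stop.
Therefore res = [1, 2, 3, 5, 8, 13, 21].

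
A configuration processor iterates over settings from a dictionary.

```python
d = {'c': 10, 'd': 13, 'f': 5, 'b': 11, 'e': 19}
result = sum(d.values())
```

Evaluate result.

Step 1: d.values() = [10, 13, 5, 11, 19].
Step 2: sum = 58.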